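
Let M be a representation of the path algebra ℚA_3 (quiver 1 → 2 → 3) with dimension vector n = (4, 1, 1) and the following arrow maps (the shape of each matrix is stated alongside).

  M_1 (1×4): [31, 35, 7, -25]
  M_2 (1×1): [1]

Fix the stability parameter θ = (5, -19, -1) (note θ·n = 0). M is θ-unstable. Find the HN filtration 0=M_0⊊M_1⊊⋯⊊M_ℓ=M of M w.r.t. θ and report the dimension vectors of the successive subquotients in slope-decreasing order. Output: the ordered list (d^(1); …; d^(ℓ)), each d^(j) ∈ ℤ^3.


Via rank(M_{q-1}∘⋯∘M_p): M ≅ I[1,1]^3, I[1,3].
μ_θ-semistable layers: μ^(1)=5; μ^(2)=-1; μ^(3)=-7

((3, 0, 0); (0, 0, 1); (1, 1, 0))


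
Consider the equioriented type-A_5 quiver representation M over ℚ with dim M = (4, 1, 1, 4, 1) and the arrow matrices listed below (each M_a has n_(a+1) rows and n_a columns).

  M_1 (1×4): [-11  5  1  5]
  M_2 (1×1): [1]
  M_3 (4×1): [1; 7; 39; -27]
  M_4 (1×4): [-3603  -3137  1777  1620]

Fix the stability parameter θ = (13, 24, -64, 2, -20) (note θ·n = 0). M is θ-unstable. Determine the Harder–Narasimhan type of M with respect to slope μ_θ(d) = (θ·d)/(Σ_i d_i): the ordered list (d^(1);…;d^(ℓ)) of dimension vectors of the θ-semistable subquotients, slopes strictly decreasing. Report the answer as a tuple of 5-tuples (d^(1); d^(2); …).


Barcode: M ≅ I[1,1]^3, I[1,5], I[4,4]^3. HN layers by μ_θ (3 steps, strictly decreasing):
  μ^(1)=13; μ^(2)=2; μ^(3)=-9

((3, 0, 0, 0, 0); (0, 0, 0, 3, 0); (1, 1, 1, 1, 1))


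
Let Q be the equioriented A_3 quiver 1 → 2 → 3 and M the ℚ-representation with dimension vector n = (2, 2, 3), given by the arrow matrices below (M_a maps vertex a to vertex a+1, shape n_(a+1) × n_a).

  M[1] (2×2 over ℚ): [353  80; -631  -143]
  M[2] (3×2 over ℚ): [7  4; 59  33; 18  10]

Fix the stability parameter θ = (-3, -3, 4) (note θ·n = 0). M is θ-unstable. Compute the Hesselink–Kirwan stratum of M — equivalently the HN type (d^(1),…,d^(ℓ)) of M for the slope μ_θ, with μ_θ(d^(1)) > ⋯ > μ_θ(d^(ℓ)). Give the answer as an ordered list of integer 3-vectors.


Via rank(M_{q-1}∘⋯∘M_p): M ≅ I[1,3]^2, I[3,3].
μ_θ-semistable layers: μ^(1)=4; μ^(2)=-3

((0, 0, 3); (2, 2, 0))


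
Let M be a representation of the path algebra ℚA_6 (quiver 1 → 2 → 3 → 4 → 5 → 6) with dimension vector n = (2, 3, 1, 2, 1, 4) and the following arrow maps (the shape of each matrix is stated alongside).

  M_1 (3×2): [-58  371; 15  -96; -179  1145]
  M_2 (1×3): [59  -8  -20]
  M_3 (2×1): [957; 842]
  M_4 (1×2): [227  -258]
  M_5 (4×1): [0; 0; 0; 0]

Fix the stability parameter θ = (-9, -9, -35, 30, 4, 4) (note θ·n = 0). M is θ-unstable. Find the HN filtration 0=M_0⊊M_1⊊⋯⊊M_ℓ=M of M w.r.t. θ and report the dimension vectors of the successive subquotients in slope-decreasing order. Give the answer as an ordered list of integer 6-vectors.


Barcode: M ≅ I[1,2], I[1,5], I[2,2], I[4,4], I[6,6]^4. HN layers by μ_θ (5 steps, strictly decreasing):
  μ^(1)=30; μ^(2)=17; μ^(3)=4; μ^(4)=-9; μ^(5)=-53/3

((0, 0, 0, 1, 0, 0); (0, 0, 0, 1, 1, 0); (0, 0, 0, 0, 0, 4); (1, 2, 0, 0, 0, 0); (1, 1, 1, 0, 0, 0))


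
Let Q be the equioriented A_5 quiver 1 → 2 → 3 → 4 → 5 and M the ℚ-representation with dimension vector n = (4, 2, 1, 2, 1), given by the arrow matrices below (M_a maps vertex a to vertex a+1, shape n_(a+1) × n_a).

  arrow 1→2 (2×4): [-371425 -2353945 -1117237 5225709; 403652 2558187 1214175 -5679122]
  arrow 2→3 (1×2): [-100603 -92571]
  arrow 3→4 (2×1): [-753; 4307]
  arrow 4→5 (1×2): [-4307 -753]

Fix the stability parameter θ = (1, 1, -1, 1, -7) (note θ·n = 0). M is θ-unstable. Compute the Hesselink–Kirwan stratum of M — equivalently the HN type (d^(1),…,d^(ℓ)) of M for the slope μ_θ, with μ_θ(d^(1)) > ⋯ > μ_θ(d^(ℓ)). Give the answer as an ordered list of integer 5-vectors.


Via rank(M_{q-1}∘⋯∘M_p): M ≅ I[1,1]^2, I[1,2], I[1,4], I[4,5].
μ_θ-semistable layers: μ^(1)=1; μ^(2)=1/3; μ^(3)=-3

((3, 1, 0, 1, 0); (1, 1, 1, 0, 0); (0, 0, 0, 1, 1))


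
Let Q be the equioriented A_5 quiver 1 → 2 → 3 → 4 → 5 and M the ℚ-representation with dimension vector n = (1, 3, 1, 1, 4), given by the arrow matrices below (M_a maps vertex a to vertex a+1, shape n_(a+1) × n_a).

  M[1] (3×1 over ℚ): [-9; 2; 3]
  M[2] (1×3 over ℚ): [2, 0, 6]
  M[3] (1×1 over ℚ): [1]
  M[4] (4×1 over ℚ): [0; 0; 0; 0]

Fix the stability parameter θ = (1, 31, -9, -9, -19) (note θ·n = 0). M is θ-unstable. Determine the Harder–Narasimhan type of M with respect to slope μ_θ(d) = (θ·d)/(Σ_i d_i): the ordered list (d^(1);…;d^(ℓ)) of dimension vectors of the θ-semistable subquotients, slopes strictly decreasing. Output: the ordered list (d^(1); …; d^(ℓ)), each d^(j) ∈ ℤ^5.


Via rank(M_{q-1}∘⋯∘M_p): M ≅ I[1,2], I[2,2], I[2,4], I[5,5]^4.
μ_θ-semistable layers: μ^(1)=31; μ^(2)=13/3; μ^(3)=1; μ^(4)=-19

((0, 2, 0, 0, 0); (0, 1, 1, 1, 0); (1, 0, 0, 0, 0); (0, 0, 0, 0, 4))


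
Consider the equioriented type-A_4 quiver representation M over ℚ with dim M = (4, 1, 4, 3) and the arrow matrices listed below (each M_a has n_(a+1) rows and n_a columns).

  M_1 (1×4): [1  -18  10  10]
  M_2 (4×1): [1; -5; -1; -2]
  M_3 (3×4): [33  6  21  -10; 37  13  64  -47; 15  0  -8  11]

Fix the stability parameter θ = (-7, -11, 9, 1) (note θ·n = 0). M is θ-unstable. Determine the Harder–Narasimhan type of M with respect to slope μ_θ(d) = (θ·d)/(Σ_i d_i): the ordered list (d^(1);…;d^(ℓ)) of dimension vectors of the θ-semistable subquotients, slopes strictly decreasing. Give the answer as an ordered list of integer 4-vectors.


Barcode: M ≅ I[1,1]^3, I[1,4], I[3,3], I[3,4]^2. HN layers by μ_θ (4 steps, strictly decreasing):
  μ^(1)=9; μ^(2)=5; μ^(3)=-7; μ^(4)=-9

((0, 0, 1, 0); (0, 0, 3, 3); (3, 0, 0, 0); (1, 1, 0, 0))


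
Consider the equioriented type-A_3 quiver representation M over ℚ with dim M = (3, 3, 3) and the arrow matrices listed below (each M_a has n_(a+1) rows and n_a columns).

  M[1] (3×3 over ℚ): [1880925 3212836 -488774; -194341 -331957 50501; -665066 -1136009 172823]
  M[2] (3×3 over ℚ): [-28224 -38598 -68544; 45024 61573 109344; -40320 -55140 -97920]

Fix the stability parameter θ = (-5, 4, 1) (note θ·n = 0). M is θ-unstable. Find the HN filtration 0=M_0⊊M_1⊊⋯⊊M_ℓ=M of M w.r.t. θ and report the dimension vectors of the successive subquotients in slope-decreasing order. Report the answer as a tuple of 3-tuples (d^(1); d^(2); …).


Via rank(M_{q-1}∘⋯∘M_p): M ≅ I[1,2]^2, I[1,3], I[3,3]^2.
μ_θ-semistable layers: μ^(1)=4; μ^(2)=5/2; μ^(3)=1; μ^(4)=-5

((0, 2, 0); (0, 1, 1); (0, 0, 2); (3, 0, 0))


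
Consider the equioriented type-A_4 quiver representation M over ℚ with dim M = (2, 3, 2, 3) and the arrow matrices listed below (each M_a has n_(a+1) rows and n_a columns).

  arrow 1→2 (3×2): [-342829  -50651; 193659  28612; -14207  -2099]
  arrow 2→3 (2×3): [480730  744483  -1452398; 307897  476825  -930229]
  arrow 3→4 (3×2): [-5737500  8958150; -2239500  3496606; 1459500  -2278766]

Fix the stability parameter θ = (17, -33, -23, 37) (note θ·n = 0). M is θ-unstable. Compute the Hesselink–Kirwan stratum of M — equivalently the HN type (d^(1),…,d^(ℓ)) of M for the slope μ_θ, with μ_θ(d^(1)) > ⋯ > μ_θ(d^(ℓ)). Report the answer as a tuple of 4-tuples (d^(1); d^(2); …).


Via rank(M_{q-1}∘⋯∘M_p): M ≅ I[1,3], I[1,4], I[2,2], I[4,4]^2.
μ_θ-semistable layers: μ^(1)=37; μ^(2)=-13; μ^(3)=-33

((0, 0, 0, 3); (2, 2, 2, 0); (0, 1, 0, 0))


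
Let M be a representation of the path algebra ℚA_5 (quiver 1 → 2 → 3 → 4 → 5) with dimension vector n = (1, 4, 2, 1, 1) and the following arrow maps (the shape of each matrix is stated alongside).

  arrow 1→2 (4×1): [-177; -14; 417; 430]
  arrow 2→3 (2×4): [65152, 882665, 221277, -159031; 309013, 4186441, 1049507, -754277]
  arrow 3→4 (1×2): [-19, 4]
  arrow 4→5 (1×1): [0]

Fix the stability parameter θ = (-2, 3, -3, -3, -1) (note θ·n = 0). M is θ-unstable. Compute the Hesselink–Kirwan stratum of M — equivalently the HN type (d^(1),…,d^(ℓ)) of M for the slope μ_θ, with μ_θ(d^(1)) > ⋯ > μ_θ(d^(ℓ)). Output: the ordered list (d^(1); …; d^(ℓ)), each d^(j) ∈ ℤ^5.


Interval decomposition of M: I[1,4], I[2,2]^2, I[2,3], I[5,5].
HN type (ℓ=4): μ^(1)=3; μ^(2)=0; μ^(3)=-1; μ^(4)=-2

((0, 2, 0, 0, 0); (0, 1, 1, 0, 0); (0, 1, 1, 1, 1); (1, 0, 0, 0, 0))


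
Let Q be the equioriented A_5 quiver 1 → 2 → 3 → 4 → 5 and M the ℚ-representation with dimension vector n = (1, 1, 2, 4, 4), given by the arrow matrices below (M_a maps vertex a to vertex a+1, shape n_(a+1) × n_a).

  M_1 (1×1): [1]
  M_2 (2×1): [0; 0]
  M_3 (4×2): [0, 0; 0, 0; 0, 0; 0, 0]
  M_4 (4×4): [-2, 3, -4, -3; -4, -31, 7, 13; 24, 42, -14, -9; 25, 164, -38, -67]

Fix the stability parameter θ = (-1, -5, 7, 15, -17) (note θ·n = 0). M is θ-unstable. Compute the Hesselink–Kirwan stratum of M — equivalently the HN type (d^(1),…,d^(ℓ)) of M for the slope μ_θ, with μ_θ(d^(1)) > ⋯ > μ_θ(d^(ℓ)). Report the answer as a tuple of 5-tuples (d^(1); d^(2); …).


Interval decomposition of M: I[1,2], I[3,3]^2, I[4,5]^4.
HN type (ℓ=3): μ^(1)=7; μ^(2)=-1; μ^(3)=-3

((0, 0, 2, 0, 0); (0, 0, 0, 4, 4); (1, 1, 0, 0, 0))


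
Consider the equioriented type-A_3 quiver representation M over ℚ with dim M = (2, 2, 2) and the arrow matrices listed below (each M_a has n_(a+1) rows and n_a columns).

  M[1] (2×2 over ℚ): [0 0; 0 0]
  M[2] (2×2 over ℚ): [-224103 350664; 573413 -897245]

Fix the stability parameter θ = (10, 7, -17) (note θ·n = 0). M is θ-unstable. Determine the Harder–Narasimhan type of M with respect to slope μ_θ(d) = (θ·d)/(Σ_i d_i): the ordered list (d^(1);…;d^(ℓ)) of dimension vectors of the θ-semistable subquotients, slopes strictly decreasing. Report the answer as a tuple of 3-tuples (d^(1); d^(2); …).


Interval decomposition of M: I[1,1]^2, I[2,3]^2.
HN type (ℓ=2): μ^(1)=10; μ^(2)=-5

((2, 0, 0); (0, 2, 2))


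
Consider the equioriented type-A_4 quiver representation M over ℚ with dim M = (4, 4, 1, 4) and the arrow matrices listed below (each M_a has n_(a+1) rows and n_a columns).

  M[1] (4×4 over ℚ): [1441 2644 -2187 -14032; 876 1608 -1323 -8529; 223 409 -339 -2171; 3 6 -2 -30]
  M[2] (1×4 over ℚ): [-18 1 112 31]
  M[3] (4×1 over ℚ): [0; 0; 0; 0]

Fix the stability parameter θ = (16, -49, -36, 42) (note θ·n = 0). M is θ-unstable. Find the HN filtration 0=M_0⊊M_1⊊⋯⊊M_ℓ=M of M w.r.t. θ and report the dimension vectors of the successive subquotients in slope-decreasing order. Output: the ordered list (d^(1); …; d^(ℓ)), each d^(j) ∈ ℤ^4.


Barcode: M ≅ I[1,2]^3, I[1,3], I[4,4]^4. HN layers by μ_θ (3 steps, strictly decreasing):
  μ^(1)=42; μ^(2)=-33/2; μ^(3)=-23

((0, 0, 0, 4); (3, 3, 0, 0); (1, 1, 1, 0))


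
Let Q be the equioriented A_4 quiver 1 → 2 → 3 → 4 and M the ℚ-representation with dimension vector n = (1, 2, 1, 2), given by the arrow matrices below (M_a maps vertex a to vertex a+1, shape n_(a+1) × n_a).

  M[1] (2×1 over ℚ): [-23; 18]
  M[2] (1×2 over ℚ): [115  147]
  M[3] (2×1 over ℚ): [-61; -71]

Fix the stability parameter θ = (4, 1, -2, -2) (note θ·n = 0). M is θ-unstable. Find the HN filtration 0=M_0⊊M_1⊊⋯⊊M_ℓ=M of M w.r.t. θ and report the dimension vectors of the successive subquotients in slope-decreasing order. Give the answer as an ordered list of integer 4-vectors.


Barcode: M ≅ I[1,4], I[2,2], I[4,4]. HN layers by μ_θ (3 steps, strictly decreasing):
  μ^(1)=1; μ^(2)=1/4; μ^(3)=-2

((0, 1, 0, 0); (1, 1, 1, 1); (0, 0, 0, 1))


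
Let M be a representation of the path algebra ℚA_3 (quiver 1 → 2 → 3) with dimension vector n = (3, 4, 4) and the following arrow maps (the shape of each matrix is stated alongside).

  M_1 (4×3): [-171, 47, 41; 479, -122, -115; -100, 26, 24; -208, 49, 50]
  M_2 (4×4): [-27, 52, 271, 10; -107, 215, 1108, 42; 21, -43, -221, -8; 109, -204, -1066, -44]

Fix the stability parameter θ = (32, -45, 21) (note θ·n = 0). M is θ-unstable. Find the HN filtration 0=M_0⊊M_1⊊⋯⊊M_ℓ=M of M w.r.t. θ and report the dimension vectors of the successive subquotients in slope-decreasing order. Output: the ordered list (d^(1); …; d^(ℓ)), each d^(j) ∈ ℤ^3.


Interval decomposition of M: I[1,1], I[1,3]^2, I[2,2], I[2,3], I[3,3].
HN type (ℓ=4): μ^(1)=32; μ^(2)=21; μ^(3)=-13/2; μ^(4)=-45

((1, 0, 0); (0, 0, 4); (2, 2, 0); (0, 2, 0))


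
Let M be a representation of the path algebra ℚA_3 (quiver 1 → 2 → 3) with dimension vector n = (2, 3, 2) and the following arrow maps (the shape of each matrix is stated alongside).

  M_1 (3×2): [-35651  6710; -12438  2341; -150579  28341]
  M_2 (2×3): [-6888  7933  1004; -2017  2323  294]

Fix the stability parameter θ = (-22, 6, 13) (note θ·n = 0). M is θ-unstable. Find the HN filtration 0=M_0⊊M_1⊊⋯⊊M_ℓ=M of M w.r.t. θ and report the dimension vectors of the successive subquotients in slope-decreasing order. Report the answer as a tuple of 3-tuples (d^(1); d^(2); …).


Barcode: M ≅ I[1,3]^2, I[2,2]. HN layers by μ_θ (3 steps, strictly decreasing):
  μ^(1)=13; μ^(2)=6; μ^(3)=-22

((0, 0, 2); (0, 3, 0); (2, 0, 0))


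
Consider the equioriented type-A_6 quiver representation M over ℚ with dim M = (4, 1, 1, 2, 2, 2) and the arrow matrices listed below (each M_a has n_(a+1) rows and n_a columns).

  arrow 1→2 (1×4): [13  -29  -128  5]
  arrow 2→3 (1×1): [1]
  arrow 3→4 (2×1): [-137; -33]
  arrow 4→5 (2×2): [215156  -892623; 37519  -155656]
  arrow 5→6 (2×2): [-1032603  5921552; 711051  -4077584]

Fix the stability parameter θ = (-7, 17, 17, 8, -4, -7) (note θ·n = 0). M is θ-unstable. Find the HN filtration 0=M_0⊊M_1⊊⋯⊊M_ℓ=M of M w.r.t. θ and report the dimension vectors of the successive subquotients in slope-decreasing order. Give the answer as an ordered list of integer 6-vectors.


Via rank(M_{q-1}∘⋯∘M_p): M ≅ I[1,1]^3, I[1,6], I[4,5], I[6,6].
μ_θ-semistable layers: μ^(1)=31/5; μ^(2)=2; μ^(3)=-7

((0, 1, 1, 1, 1, 1); (0, 0, 0, 1, 1, 0); (4, 0, 0, 0, 0, 1))


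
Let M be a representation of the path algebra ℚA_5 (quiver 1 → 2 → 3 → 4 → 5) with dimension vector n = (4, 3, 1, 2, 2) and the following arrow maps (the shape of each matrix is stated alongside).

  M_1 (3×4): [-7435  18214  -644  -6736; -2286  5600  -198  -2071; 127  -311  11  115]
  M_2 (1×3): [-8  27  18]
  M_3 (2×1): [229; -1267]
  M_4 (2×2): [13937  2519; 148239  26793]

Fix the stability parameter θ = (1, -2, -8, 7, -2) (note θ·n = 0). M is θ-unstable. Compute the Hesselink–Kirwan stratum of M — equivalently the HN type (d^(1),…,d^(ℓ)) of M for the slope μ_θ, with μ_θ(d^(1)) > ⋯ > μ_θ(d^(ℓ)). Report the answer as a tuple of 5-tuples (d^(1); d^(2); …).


Barcode: M ≅ I[1,1], I[1,2]^2, I[1,4], I[4,5], I[5,5]. HN layers by μ_θ (6 steps, strictly decreasing):
  μ^(1)=7; μ^(2)=5/2; μ^(3)=1; μ^(4)=-1/2; μ^(5)=-2; μ^(6)=-3

((0, 0, 0, 1, 0); (0, 0, 0, 1, 1); (1, 0, 0, 0, 0); (2, 2, 0, 0, 0); (0, 0, 0, 0, 1); (1, 1, 1, 0, 0))


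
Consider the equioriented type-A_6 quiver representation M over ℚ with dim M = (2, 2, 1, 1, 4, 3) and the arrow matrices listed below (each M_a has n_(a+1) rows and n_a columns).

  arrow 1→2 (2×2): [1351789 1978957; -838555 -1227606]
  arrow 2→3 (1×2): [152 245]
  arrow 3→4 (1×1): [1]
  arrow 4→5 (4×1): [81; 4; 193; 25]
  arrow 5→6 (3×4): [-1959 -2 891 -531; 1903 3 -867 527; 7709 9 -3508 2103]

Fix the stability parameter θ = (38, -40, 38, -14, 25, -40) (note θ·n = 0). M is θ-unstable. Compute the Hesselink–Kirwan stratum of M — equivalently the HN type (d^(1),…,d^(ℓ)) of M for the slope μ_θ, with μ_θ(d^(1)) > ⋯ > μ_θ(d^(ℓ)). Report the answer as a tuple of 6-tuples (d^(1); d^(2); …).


Barcode: M ≅ I[1,2], I[1,6], I[5,5], I[5,6]^2. HN layers by μ_θ (4 steps, strictly decreasing):
  μ^(1)=25; μ^(2)=9/4; μ^(3)=-1; μ^(4)=-15/2

((0, 0, 0, 0, 1, 0); (0, 0, 1, 1, 1, 1); (2, 2, 0, 0, 0, 0); (0, 0, 0, 0, 2, 2))


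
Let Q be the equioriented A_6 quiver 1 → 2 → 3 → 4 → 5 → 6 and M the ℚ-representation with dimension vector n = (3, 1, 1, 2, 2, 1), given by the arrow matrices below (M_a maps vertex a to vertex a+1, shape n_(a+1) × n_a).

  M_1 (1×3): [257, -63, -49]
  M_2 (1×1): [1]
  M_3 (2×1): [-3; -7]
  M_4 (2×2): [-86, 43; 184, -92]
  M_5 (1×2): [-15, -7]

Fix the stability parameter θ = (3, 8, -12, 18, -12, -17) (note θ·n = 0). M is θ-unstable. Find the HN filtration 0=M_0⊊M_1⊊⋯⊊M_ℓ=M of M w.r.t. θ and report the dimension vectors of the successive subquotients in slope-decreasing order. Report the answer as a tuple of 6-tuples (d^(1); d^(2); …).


Via rank(M_{q-1}∘⋯∘M_p): M ≅ I[1,1]^2, I[1,6], I[4,4], I[5,5].
μ_θ-semistable layers: μ^(1)=18; μ^(2)=3; μ^(3)=-2; μ^(4)=-12

((0, 0, 0, 1, 0, 0); (2, 0, 0, 0, 0, 0); (1, 1, 1, 1, 1, 1); (0, 0, 0, 0, 1, 0))


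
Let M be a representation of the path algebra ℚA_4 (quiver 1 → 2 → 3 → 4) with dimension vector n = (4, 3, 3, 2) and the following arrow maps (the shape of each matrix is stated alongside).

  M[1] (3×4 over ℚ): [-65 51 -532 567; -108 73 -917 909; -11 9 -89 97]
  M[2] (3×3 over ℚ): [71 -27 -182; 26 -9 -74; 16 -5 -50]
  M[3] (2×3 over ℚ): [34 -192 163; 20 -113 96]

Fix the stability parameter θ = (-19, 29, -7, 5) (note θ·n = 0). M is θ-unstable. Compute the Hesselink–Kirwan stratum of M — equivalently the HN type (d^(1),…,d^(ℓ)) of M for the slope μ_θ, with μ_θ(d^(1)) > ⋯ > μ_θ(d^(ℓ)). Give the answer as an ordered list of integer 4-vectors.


Barcode: M ≅ I[1,1], I[1,2], I[1,3], I[1,4], I[3,4]. HN layers by μ_θ (6 steps, strictly decreasing):
  μ^(1)=29; μ^(2)=11; μ^(3)=9; μ^(4)=5; μ^(5)=-7; μ^(6)=-19

((0, 1, 0, 0); (0, 1, 1, 0); (0, 1, 1, 1); (0, 0, 0, 1); (0, 0, 1, 0); (4, 0, 0, 0))


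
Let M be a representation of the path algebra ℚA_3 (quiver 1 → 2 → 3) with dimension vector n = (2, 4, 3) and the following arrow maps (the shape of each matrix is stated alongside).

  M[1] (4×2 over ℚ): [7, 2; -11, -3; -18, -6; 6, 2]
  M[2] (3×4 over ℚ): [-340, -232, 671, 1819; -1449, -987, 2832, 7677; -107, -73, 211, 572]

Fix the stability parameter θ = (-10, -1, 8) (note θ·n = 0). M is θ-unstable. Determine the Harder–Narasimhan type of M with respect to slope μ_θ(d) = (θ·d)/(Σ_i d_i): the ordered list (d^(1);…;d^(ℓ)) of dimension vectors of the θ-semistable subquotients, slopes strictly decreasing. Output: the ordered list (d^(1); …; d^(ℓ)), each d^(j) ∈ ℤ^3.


Interval decomposition of M: I[1,2], I[1,3], I[2,3]^2.
HN type (ℓ=3): μ^(1)=8; μ^(2)=-1; μ^(3)=-10

((0, 0, 3); (0, 4, 0); (2, 0, 0))


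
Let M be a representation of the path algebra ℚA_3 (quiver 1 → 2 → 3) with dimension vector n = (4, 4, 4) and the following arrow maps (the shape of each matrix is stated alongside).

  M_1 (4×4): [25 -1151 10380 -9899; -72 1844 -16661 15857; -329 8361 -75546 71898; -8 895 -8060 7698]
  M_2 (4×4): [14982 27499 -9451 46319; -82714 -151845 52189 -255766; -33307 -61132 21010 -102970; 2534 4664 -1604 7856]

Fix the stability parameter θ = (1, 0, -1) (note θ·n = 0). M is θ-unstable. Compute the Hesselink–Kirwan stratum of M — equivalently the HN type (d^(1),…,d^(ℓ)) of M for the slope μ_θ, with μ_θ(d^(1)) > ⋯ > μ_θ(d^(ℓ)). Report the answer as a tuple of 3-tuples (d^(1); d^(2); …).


Interval decomposition of M: I[1,2], I[1,3]^3, I[3,3].
HN type (ℓ=3): μ^(1)=1/2; μ^(2)=0; μ^(3)=-1

((1, 1, 0); (3, 3, 3); (0, 0, 1))


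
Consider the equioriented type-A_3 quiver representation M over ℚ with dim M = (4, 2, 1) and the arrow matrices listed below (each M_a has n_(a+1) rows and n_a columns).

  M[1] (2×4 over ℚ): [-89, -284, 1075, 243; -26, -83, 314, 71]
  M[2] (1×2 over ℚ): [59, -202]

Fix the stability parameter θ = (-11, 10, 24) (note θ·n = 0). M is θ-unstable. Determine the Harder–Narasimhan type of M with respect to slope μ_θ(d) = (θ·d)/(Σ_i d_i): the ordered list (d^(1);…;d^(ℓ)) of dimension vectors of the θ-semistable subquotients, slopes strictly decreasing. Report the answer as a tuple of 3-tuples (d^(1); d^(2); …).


Via rank(M_{q-1}∘⋯∘M_p): M ≅ I[1,1]^2, I[1,2], I[1,3].
μ_θ-semistable layers: μ^(1)=24; μ^(2)=10; μ^(3)=-11

((0, 0, 1); (0, 2, 0); (4, 0, 0))


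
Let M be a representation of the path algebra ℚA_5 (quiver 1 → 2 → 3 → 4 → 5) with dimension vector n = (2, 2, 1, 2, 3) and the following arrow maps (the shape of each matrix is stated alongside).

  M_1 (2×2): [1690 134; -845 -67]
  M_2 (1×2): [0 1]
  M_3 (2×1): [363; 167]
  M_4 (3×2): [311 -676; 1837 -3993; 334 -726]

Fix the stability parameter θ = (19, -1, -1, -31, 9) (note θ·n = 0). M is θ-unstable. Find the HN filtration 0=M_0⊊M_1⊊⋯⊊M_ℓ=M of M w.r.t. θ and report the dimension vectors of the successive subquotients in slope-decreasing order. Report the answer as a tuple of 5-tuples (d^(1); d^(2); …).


Via rank(M_{q-1}∘⋯∘M_p): M ≅ I[1,1], I[1,5], I[2,2], I[4,5], I[5,5].
μ_θ-semistable layers: μ^(1)=19; μ^(2)=9; μ^(3)=-1; μ^(4)=-7/2; μ^(5)=-31

((1, 0, 0, 0, 0); (0, 0, 0, 0, 3); (0, 1, 0, 0, 0); (1, 1, 1, 1, 0); (0, 0, 0, 1, 0))


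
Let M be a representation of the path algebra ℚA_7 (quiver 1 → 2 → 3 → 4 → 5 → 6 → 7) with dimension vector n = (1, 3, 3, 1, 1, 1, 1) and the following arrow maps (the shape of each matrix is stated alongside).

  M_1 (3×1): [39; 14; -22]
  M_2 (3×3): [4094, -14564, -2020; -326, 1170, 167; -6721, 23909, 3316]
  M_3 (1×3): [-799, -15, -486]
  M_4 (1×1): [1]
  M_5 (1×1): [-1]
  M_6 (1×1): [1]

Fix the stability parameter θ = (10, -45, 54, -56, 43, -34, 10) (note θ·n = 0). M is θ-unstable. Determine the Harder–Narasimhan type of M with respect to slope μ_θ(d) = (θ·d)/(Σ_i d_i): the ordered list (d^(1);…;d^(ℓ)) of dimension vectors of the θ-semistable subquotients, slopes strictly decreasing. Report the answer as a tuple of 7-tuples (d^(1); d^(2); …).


Barcode: M ≅ I[1,3], I[2,3], I[2,7]. HN layers by μ_θ (6 steps, strictly decreasing):
  μ^(1)=54; μ^(2)=10; μ^(3)=9/2; μ^(4)=-1; μ^(5)=-35/2; μ^(6)=-45

((0, 0, 2, 0, 0, 0, 0); (0, 0, 0, 0, 0, 0, 1); (0, 0, 0, 0, 1, 1, 0); (0, 0, 1, 1, 0, 0, 0); (1, 1, 0, 0, 0, 0, 0); (0, 2, 0, 0, 0, 0, 0))


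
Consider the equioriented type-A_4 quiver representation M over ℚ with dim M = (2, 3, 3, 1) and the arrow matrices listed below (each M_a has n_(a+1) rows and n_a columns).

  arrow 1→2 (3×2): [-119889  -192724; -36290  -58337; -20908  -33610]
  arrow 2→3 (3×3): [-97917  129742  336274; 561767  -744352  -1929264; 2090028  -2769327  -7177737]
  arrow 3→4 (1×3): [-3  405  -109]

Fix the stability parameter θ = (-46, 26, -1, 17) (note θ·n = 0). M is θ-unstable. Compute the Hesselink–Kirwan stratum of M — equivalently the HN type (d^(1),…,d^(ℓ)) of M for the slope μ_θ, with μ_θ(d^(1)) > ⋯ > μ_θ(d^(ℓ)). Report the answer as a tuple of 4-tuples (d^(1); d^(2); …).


Barcode: M ≅ I[1,3], I[1,4], I[2,2], I[3,3]. HN layers by μ_θ (5 steps, strictly decreasing):
  μ^(1)=26; μ^(2)=17; μ^(3)=25/2; μ^(4)=-1; μ^(5)=-46

((0, 1, 0, 0); (0, 0, 0, 1); (0, 2, 2, 0); (0, 0, 1, 0); (2, 0, 0, 0))


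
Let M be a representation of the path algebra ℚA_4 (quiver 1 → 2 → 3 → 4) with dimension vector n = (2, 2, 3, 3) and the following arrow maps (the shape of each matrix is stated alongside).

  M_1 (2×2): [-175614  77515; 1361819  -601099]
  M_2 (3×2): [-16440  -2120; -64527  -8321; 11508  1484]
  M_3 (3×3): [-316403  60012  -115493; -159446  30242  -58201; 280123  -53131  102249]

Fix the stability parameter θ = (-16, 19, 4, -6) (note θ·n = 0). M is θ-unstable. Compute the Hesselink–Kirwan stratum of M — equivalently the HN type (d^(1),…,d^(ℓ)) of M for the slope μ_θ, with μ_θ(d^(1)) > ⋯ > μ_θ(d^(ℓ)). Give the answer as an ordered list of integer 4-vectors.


Interval decomposition of M: I[1,2], I[1,4], I[3,4]^2.
HN type (ℓ=4): μ^(1)=19; μ^(2)=17/3; μ^(3)=-1; μ^(4)=-16

((0, 1, 0, 0); (0, 1, 1, 1); (0, 0, 2, 2); (2, 0, 0, 0))


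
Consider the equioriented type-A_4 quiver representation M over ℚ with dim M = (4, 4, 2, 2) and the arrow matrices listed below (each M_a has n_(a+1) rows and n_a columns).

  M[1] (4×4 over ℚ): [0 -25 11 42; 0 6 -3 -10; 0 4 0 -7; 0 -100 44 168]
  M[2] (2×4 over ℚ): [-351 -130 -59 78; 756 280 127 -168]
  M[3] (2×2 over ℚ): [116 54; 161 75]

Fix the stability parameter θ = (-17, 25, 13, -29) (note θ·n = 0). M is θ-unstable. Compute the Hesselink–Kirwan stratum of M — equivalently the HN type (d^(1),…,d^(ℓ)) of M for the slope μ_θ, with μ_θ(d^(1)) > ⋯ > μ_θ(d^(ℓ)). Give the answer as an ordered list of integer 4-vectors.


Interval decomposition of M: I[1,1], I[1,2], I[1,4]^2, I[2,2].
HN type (ℓ=3): μ^(1)=25; μ^(2)=3; μ^(3)=-17

((0, 2, 0, 0); (0, 2, 2, 2); (4, 0, 0, 0))


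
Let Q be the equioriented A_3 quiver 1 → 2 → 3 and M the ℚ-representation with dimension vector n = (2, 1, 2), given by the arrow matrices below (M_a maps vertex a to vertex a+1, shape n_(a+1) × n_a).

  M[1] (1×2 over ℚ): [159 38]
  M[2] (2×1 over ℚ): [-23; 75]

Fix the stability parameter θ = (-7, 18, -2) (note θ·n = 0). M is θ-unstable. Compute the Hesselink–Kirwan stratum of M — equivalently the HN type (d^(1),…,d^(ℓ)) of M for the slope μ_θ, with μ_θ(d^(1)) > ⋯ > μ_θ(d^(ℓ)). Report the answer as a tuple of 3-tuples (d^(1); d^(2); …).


Barcode: M ≅ I[1,1], I[1,3], I[3,3]. HN layers by μ_θ (3 steps, strictly decreasing):
  μ^(1)=8; μ^(2)=-2; μ^(3)=-7

((0, 1, 1); (0, 0, 1); (2, 0, 0))


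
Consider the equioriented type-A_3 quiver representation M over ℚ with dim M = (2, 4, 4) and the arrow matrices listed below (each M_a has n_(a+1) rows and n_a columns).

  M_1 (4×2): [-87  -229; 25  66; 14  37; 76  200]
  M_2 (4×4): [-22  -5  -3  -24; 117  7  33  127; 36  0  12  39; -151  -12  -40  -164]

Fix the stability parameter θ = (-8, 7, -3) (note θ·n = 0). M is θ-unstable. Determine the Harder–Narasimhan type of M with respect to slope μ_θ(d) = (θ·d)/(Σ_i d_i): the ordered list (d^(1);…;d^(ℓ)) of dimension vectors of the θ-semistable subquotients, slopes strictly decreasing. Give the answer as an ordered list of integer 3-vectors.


Via rank(M_{q-1}∘⋯∘M_p): M ≅ I[1,2], I[1,3], I[2,3]^2, I[3,3].
μ_θ-semistable layers: μ^(1)=7; μ^(2)=2; μ^(3)=-3; μ^(4)=-8

((0, 1, 0); (0, 3, 3); (0, 0, 1); (2, 0, 0))


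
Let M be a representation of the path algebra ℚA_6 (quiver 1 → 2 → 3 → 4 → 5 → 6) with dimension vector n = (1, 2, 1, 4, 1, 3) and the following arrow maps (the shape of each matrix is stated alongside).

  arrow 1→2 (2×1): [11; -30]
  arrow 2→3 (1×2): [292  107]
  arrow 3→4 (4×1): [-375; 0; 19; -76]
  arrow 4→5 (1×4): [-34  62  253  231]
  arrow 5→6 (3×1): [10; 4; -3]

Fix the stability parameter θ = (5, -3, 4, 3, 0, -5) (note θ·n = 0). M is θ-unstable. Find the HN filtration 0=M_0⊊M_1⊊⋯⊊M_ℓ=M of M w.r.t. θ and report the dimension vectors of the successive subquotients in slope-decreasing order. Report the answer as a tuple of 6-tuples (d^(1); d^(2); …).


Barcode: M ≅ I[1,6], I[2,2], I[4,4]^3, I[6,6]^2. HN layers by μ_θ (4 steps, strictly decreasing):
  μ^(1)=3; μ^(2)=2/3; μ^(3)=-3; μ^(4)=-5

((0, 0, 0, 3, 0, 0); (1, 1, 1, 1, 1, 1); (0, 1, 0, 0, 0, 0); (0, 0, 0, 0, 0, 2))


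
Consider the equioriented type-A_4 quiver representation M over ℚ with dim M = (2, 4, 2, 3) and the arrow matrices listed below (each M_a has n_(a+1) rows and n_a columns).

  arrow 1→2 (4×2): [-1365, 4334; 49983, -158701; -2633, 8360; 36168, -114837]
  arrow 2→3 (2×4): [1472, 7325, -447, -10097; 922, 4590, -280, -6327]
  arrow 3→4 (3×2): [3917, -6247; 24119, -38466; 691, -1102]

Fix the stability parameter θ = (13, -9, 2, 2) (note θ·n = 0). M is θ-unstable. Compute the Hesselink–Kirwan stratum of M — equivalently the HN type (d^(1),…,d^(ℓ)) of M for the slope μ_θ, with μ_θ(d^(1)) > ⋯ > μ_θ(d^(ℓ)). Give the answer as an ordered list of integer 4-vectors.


Via rank(M_{q-1}∘⋯∘M_p): M ≅ I[1,4]^2, I[2,2]^2, I[4,4].
μ_θ-semistable layers: μ^(1)=2; μ^(2)=-9

((2, 2, 2, 3); (0, 2, 0, 0))


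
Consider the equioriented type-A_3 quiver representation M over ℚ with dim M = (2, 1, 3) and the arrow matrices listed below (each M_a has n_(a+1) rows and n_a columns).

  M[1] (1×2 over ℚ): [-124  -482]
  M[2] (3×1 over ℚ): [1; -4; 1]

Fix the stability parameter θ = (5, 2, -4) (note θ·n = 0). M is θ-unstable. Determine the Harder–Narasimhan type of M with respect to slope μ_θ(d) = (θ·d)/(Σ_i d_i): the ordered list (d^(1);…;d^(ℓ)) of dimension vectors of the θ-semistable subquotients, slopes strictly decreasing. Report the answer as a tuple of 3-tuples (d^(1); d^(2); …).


Interval decomposition of M: I[1,1], I[1,3], I[3,3]^2.
HN type (ℓ=3): μ^(1)=5; μ^(2)=1; μ^(3)=-4

((1, 0, 0); (1, 1, 1); (0, 0, 2))


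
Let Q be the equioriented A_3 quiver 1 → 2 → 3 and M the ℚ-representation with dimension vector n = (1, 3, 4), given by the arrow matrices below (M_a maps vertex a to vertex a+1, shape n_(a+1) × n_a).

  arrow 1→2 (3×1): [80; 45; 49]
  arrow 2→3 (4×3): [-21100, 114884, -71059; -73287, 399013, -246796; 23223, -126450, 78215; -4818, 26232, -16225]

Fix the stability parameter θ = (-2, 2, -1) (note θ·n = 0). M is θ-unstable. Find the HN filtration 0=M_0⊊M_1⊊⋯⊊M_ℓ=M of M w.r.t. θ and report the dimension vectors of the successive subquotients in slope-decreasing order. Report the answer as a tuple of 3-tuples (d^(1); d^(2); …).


Barcode: M ≅ I[1,3], I[2,3]^2, I[3,3]. HN layers by μ_θ (3 steps, strictly decreasing):
  μ^(1)=1/2; μ^(2)=-1; μ^(3)=-2

((0, 3, 3); (0, 0, 1); (1, 0, 0))


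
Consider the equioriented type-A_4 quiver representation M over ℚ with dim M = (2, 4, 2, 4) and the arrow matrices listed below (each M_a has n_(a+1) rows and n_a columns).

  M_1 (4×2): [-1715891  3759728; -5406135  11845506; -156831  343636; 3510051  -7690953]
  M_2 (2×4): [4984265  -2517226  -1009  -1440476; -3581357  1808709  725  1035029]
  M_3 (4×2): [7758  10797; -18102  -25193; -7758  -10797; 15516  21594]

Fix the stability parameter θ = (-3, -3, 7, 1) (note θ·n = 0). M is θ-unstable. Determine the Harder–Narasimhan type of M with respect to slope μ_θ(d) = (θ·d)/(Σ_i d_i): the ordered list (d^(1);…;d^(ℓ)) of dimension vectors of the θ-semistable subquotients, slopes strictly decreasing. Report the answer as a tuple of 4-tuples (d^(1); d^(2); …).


Via rank(M_{q-1}∘⋯∘M_p): M ≅ I[1,3], I[1,4], I[2,2]^2, I[4,4]^3.
μ_θ-semistable layers: μ^(1)=7; μ^(2)=4; μ^(3)=1; μ^(4)=-3

((0, 0, 1, 0); (0, 0, 1, 1); (0, 0, 0, 3); (2, 4, 0, 0))


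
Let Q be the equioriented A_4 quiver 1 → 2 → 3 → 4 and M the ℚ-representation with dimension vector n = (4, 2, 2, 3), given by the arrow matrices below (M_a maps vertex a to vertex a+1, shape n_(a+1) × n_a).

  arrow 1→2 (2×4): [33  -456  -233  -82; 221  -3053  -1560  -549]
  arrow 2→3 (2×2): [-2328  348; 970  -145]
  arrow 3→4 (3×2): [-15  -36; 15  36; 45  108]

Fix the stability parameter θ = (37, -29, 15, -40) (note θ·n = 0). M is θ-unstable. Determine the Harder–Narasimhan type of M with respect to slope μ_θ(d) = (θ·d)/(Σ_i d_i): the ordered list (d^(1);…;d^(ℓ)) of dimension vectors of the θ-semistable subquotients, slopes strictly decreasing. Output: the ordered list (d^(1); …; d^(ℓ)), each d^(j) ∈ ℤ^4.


Barcode: M ≅ I[1,1]^2, I[1,2], I[1,3], I[3,4], I[4,4]^2. HN layers by μ_θ (5 steps, strictly decreasing):
  μ^(1)=37; μ^(2)=15; μ^(3)=4; μ^(4)=-25/2; μ^(5)=-40

((2, 0, 0, 0); (0, 0, 1, 0); (2, 2, 0, 0); (0, 0, 1, 1); (0, 0, 0, 2))


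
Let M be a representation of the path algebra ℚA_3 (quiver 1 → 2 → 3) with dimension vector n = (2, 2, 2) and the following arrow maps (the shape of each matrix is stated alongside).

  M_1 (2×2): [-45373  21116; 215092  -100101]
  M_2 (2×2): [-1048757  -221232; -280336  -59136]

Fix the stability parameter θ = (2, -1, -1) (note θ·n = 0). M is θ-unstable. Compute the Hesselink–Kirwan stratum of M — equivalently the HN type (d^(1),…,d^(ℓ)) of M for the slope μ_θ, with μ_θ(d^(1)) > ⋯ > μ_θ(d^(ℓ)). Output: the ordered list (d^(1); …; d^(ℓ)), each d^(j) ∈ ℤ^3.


Via rank(M_{q-1}∘⋯∘M_p): M ≅ I[1,2], I[1,3], I[3,3].
μ_θ-semistable layers: μ^(1)=1/2; μ^(2)=0; μ^(3)=-1

((1, 1, 0); (1, 1, 1); (0, 0, 1))


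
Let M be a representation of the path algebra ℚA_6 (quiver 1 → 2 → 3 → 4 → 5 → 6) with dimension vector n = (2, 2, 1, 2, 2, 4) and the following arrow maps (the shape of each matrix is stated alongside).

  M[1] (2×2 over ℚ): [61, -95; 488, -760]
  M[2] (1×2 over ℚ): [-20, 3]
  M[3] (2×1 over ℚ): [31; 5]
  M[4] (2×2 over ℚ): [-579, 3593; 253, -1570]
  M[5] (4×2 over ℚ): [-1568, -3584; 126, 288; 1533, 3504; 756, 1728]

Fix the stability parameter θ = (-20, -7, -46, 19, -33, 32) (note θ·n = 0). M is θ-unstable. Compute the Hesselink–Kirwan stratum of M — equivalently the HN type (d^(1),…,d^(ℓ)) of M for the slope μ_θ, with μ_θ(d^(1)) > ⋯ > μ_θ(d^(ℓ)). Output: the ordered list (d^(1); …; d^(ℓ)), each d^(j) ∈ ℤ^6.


Interval decomposition of M: I[1,1], I[1,5], I[2,2], I[4,6], I[6,6]^3.
HN type (ℓ=4): μ^(1)=32; μ^(2)=-7; μ^(3)=-20; μ^(4)=-73/3

((0, 0, 0, 0, 0, 4); (0, 1, 0, 2, 2, 0); (1, 0, 0, 0, 0, 0); (1, 1, 1, 0, 0, 0))


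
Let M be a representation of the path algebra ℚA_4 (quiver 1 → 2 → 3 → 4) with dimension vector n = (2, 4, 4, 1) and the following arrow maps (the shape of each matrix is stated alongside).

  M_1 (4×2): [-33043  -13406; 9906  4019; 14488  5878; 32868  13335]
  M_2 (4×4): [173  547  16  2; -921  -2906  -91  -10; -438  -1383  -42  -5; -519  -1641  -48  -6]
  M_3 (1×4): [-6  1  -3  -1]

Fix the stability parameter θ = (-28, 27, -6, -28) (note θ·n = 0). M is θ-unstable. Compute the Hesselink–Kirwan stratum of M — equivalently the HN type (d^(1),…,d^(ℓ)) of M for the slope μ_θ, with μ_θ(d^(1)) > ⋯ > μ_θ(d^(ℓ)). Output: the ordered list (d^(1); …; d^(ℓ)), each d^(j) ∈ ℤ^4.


Interval decomposition of M: I[1,3], I[1,4], I[2,2], I[2,3], I[3,3].
HN type (ℓ=5): μ^(1)=27; μ^(2)=21/2; μ^(3)=-7/3; μ^(4)=-6; μ^(5)=-28

((0, 1, 0, 0); (0, 2, 2, 0); (0, 1, 1, 1); (0, 0, 1, 0); (2, 0, 0, 0))


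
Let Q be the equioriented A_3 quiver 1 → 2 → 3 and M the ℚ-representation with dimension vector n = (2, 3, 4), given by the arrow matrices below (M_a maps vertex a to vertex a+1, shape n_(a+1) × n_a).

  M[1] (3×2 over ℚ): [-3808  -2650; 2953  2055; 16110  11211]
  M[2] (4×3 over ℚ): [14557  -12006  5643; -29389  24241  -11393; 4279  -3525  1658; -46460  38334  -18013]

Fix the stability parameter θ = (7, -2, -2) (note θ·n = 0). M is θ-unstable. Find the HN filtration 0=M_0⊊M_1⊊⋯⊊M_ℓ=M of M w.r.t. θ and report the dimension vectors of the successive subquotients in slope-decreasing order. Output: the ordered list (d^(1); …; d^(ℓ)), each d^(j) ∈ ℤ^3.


Via rank(M_{q-1}∘⋯∘M_p): M ≅ I[1,3]^2, I[2,3], I[3,3].
μ_θ-semistable layers: μ^(1)=1; μ^(2)=-2

((2, 2, 2); (0, 1, 2))


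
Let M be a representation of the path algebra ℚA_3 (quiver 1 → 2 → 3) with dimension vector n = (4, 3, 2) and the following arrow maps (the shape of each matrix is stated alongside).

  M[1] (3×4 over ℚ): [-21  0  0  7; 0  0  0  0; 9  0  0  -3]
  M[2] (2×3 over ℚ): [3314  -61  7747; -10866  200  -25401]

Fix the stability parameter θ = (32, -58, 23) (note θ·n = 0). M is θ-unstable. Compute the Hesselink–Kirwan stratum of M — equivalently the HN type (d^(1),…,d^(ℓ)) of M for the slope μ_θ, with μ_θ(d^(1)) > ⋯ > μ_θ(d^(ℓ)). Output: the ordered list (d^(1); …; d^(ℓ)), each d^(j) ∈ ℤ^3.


Via rank(M_{q-1}∘⋯∘M_p): M ≅ I[1,1]^3, I[1,3], I[2,2], I[2,3].
μ_θ-semistable layers: μ^(1)=32; μ^(2)=23; μ^(3)=-13; μ^(4)=-58

((3, 0, 0); (0, 0, 2); (1, 1, 0); (0, 2, 0))


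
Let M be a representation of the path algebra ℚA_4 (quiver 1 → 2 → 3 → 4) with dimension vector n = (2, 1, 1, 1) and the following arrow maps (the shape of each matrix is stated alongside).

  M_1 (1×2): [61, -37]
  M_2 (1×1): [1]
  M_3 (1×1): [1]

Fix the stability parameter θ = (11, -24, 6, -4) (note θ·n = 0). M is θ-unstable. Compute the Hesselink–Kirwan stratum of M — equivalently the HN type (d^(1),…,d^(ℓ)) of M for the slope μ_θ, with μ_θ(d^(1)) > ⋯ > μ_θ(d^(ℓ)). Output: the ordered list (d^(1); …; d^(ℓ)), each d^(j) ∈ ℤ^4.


Via rank(M_{q-1}∘⋯∘M_p): M ≅ I[1,1], I[1,4].
μ_θ-semistable layers: μ^(1)=11; μ^(2)=1; μ^(3)=-13/2

((1, 0, 0, 0); (0, 0, 1, 1); (1, 1, 0, 0))


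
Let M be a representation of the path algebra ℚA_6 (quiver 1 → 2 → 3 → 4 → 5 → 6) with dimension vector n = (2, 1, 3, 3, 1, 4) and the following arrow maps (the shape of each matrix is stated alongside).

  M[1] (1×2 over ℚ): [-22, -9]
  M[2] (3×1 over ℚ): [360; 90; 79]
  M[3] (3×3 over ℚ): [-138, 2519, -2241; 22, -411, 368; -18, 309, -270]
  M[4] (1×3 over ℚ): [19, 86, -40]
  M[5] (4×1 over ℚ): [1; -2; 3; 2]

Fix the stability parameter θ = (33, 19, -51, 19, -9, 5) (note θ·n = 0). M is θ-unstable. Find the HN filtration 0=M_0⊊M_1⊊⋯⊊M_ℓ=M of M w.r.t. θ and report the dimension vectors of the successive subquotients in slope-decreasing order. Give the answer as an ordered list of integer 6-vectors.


Barcode: M ≅ I[1,1], I[1,6], I[3,3], I[3,4], I[4,4], I[6,6]^3. HN layers by μ_θ (5 steps, strictly decreasing):
  μ^(1)=33; μ^(2)=19; μ^(3)=5; μ^(4)=1/3; μ^(5)=-51

((1, 0, 0, 0, 0, 0); (0, 0, 0, 2, 0, 0); (0, 0, 0, 1, 1, 4); (1, 1, 1, 0, 0, 0); (0, 0, 2, 0, 0, 0))


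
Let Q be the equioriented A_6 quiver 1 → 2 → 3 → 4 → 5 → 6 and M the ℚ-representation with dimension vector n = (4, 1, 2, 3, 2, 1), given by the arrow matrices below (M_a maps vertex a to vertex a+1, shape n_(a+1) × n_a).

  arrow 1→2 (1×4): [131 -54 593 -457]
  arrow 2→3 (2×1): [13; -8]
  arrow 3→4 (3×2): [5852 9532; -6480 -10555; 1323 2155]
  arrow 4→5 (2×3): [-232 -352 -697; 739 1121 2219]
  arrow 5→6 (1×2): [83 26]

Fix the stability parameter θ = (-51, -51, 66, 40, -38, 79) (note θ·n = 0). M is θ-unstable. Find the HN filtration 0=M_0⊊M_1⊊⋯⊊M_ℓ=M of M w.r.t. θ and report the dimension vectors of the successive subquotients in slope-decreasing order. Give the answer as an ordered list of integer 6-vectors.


Via rank(M_{q-1}∘⋯∘M_p): M ≅ I[1,1]^3, I[1,6], I[3,5], I[4,4].
μ_θ-semistable layers: μ^(1)=79; μ^(2)=40; μ^(3)=68/3; μ^(4)=-51

((0, 0, 0, 0, 0, 1); (0, 0, 0, 1, 0, 0); (0, 0, 2, 2, 2, 0); (4, 1, 0, 0, 0, 0))


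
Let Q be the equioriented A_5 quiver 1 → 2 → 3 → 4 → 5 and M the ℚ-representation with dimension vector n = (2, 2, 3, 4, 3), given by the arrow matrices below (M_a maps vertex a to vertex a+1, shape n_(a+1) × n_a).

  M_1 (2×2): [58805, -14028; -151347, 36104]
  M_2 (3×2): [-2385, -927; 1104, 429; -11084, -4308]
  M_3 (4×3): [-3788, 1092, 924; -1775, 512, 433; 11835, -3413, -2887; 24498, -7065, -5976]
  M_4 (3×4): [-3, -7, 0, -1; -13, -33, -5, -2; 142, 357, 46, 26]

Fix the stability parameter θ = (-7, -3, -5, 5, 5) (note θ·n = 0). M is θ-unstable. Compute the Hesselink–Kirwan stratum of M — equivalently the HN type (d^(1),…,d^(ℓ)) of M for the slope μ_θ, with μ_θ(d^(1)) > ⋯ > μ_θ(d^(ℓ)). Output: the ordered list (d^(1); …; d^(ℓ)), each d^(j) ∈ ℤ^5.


Interval decomposition of M: I[1,5]^2, I[3,3], I[4,4], I[4,5].
HN type (ℓ=4): μ^(1)=5; μ^(2)=-4; μ^(3)=-5; μ^(4)=-7

((0, 0, 0, 4, 3); (0, 2, 2, 0, 0); (0, 0, 1, 0, 0); (2, 0, 0, 0, 0))
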